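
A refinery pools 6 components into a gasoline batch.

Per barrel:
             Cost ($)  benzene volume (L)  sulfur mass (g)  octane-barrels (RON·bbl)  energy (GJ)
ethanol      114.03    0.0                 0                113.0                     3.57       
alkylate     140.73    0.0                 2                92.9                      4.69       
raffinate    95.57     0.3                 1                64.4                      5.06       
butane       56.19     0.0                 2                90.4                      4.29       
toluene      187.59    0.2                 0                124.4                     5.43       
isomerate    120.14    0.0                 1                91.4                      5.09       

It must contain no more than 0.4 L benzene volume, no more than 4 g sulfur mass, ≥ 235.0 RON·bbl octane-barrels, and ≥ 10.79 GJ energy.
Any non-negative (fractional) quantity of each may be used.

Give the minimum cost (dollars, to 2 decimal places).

This is a linear program. Let x1 = barrels of ethanol, x2 = barrels of alkylate, x3 = barrels of raffinate, x4 = barrels of butane, x5 = barrels of toluene, x6 = barrels of isomerate.
min 114.03x1 + 140.73x2 + 95.57x3 + 56.19x4 + 187.59x5 + 120.14x6 subject to:
  0.3x3 + 0.2x5 ≤ 0.4   (benzene volume)
  2x2 + 1x3 + 2x4 + 1x6 ≤ 4   (sulfur mass)
  113x1 + 92.9x2 + 64.4x3 + 90.4x4 + 124.4x5 + 91.4x6 ≥ 235   (octane-barrels)
  3.57x1 + 4.69x2 + 5.06x3 + 4.29x4 + 5.43x5 + 5.09x6 ≥ 10.79   (energy)
  x1, x2, x3, x4, x5, x6 ≥ 0.
The optimal basis is {ethanol, raffinate, butane}; alkylate, toluene, isomerate drop out. Binding constraints: sulfur mass, octane-barrels, energy.
Optimal quantities: ethanol = 0.44302 barrels, raffinate = 0.21559 barrels, butane = 1.8922 barrels.
Cost = 114.03·0.44302 + 95.57·0.21559 + 56.19·1.8922 = 177.4442.

$177.44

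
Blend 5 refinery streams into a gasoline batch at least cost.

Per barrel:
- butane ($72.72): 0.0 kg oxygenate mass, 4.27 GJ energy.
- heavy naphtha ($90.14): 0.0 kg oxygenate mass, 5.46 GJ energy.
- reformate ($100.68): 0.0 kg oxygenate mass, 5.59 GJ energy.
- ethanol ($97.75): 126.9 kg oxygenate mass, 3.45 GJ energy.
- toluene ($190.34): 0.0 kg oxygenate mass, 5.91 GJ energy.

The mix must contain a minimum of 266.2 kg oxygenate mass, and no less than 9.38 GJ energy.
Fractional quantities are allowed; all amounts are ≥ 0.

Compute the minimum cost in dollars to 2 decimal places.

$240.43

Set it up as a linear program. Let x1 = barrels of butane, x2 = barrels of heavy naphtha, x3 = barrels of reformate, x4 = barrels of ethanol, x5 = barrels of toluene.
Minimize 72.72x1 + 90.14x2 + 100.68x3 + 97.75x4 + 190.34x5 with:
  126.9x4 ≥ 266.2   (oxygenate mass)
  4.27x1 + 5.46x2 + 5.59x3 + 3.45x4 + 5.91x5 ≥ 9.38   (energy)
  x1, x2, x3, x4, x5 ≥ 0.
The cheapest feasible vertex uses only heavy naphtha, ethanol; butane, reformate, toluene are not used. The oxygenate mass and energy requirements are met with equality.
Optimal quantities: heavy naphtha = 0.39247 barrels, ethanol = 2.0977 barrels.
Objective = 90.14·0.39247 + 97.75·2.0977 = 240.4274.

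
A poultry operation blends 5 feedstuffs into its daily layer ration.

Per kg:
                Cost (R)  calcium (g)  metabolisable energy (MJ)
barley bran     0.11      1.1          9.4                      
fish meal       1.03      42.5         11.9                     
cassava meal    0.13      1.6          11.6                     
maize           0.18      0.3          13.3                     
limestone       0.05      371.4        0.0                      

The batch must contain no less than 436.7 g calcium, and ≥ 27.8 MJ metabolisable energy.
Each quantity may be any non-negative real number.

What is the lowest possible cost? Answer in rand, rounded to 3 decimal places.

Let x1 = kg of barley bran, x2 = kg of fish meal, x3 = kg of cassava meal, x4 = kg of maize, x5 = kg of limestone.
Minimise 0.11x1 + 1.03x2 + 0.13x3 + 0.18x4 + 0.05x5 s.t.:
  1.1x1 + 42.5x2 + 1.6x3 + 0.3x4 + 371.4x5 ≥ 436.7   (calcium)
  9.4x1 + 11.9x2 + 11.6x3 + 13.3x4 ≥ 27.8   (metabolisable energy)
  x1, x2, x3, x4, x5 ≥ 0.
At the optimum only cassava meal, limestone are positive (barley bran, fish meal, maize = 0). Binding constraints: calcium and metabolisable energy.
Solving gives x3 = 2.397, x5 = 1.165.
Total cost: 0.13·2.397 + 0.05·1.165 = 0.36986.

R0.370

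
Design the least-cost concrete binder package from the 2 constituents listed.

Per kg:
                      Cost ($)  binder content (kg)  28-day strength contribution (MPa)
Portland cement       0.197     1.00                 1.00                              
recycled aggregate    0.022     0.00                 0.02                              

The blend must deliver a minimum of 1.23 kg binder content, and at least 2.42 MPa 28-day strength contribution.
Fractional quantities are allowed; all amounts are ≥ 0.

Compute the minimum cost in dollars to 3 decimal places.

$0.477

Let x1 = kg of Portland cement, x2 = kg of recycled aggregate.
Minimize 0.197x1 + 0.022x2 s.t.:
  1x1 ≥ 1.23   (binder content)
  1x1 + 0.02x2 ≥ 2.42   (28-day strength contribution)
  x1, x2 ≥ 0.
At the optimum only Portland cement is positive (recycled aggregate = 0). There the 28-day strength contribution constraint is tight.
Solving gives x1 = 2.42.
Hence cost = 0.197·2.42 = $0.47674.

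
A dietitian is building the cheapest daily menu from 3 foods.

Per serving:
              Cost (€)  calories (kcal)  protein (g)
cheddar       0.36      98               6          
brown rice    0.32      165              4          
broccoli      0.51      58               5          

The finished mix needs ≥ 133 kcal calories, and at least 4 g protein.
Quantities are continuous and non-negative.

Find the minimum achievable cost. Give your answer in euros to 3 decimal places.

Set it up as a linear program. Let x1 = servings of cheddar, x2 = servings of brown rice, x3 = servings of broccoli.
min 0.36x1 + 0.32x2 + 0.51x3 s.t.:
  98x1 + 165x2 + 58x3 ≥ 133   (calories)
  6x1 + 4x2 + 5x3 ≥ 4   (protein)
  x1, x2, x3 ≥ 0.
The cheapest feasible vertex uses only cheddar, brown rice; broccoli is not used. The calories and protein requirements are met with equality.
Optimal quantities: cheddar = 0.214 servings, brown rice = 0.6789 servings.
Total cost: 0.36·0.214 + 0.32·0.6789 = 0.29429.

€0.294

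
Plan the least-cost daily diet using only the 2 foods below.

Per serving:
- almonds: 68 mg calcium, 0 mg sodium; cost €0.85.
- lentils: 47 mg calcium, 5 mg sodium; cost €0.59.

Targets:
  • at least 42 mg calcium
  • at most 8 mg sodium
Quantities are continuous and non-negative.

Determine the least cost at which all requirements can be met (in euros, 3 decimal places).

Set it up as a linear program. Let x1 = servings of almonds, x2 = servings of lentils.
Minimise 0.85x1 + 0.59x2 subject to:
  68x1 + 47x2 ≥ 42   (calcium)
  5x2 ≤ 8   (sodium)
  x1, x2 ≥ 0.
The optimal basis is {almonds}; lentils drops out. Binding constraint: calcium.
That vertex is x1 = 0.6176.
Cost = 0.85·0.6176 = 0.52496.

€0.525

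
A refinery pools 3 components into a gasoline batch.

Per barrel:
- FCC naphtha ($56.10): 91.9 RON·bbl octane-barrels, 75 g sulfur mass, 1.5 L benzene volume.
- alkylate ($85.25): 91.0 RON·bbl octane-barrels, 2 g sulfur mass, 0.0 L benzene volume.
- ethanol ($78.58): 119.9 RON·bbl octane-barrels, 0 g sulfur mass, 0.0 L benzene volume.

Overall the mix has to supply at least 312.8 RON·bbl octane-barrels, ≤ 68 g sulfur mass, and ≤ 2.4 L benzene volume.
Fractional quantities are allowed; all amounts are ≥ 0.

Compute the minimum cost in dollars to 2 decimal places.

Let x1 = barrels of FCC naphtha, x2 = barrels of alkylate, x3 = barrels of ethanol.
min 56.1x1 + 85.25x2 + 78.58x3 s.t.:
  91.9x1 + 91x2 + 119.9x3 ≥ 312.8   (octane-barrels)
  75x1 + 2x2 ≤ 68   (sulfur mass)
  1.5x1 ≤ 2.4   (benzene volume)
  x1, x2, x3 ≥ 0.
At the optimum only FCC naphtha, ethanol are positive (alkylate = 0). Binding constraints: octane-barrels and sulfur mass.
So FCC naphtha = 0.90667 barrels, ethanol = 1.9139 barrels.
Total cost: 56.1·0.90667 + 78.58·1.9139 = 201.2584.

$201.26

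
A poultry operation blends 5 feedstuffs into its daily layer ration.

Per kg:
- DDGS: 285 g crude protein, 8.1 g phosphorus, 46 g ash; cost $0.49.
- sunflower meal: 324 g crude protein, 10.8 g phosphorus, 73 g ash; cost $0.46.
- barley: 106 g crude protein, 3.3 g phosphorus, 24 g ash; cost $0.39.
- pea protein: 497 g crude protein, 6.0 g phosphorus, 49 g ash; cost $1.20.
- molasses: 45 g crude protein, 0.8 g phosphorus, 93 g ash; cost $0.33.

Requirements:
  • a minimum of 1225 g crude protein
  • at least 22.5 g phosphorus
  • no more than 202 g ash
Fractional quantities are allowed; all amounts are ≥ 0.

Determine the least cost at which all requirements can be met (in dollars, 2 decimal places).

Let x1 = kg of DDGS, x2 = kg of sunflower meal, x3 = kg of barley, x4 = kg of pea protein, x5 = kg of molasses.
Minimise 0.49x1 + 0.46x2 + 0.39x3 + 1.2x4 + 0.33x5 s.t.:
  285x1 + 324x2 + 106x3 + 497x4 + 45x5 ≥ 1225   (crude protein)
  8.1x1 + 10.8x2 + 3.3x3 + 6x4 + 0.8x5 ≥ 22.5   (phosphorus)
  46x1 + 73x2 + 24x3 + 49x4 + 93x5 ≤ 202   (ash)
  x1, x2, x3, x4, x5 ≥ 0.
The optimal basis is {DDGS, sunflower meal}; barley, pea protein, molasses drop out. There the crude protein and ash constraints are tight.
So DDGS = 4.063 kg, sunflower meal = 0.2067 kg.
Objective = 0.49·4.063 + 0.46·0.2067 = 2.0860.

$2.09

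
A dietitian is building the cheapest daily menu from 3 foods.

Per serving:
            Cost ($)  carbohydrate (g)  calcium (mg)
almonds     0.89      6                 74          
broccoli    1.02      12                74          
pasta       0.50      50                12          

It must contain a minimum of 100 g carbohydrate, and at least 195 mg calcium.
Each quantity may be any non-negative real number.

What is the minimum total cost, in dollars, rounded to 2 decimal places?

Treat it as an LP. Let x1 = servings of almonds, x2 = servings of broccoli, x3 = servings of pasta.
min 0.89x1 + 1.02x2 + 0.5x3 subject to:
  6x1 + 12x2 + 50x3 ≥ 100   (carbohydrate)
  74x1 + 74x2 + 12x3 ≥ 195   (calcium)
  x1, x2, x3 ≥ 0.
The optimal basis is {almonds, pasta}; broccoli drops out. There the carbohydrate and calcium constraints are tight.
So almonds = 2.357 servings, pasta = 1.717 servings.
Hence cost = 0.89·2.357 + 0.5·1.717 = $2.9562.

$2.96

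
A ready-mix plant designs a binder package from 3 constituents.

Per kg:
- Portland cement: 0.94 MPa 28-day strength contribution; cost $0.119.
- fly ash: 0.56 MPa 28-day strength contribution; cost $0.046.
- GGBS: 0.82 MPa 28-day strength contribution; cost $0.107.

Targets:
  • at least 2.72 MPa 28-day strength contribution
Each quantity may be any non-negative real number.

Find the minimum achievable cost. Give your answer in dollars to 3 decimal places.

Set it up as a linear program. Let x1 = kg of Portland cement, x2 = kg of fly ash, x3 = kg of GGBS.
Minimise 0.119x1 + 0.046x2 + 0.107x3 with:
  0.94x1 + 0.56x2 + 0.82x3 ≥ 2.72   (28-day strength contribution)
  x1, x2, x3 ≥ 0.
The minimum-cost mix takes nothing from Portland cement, GGBS — only fly ash. The 28-day strength contribution requirement is met with equality.
That vertex is x2 = 4.857.
Cost = 0.046·4.857 = 0.22342.

$0.223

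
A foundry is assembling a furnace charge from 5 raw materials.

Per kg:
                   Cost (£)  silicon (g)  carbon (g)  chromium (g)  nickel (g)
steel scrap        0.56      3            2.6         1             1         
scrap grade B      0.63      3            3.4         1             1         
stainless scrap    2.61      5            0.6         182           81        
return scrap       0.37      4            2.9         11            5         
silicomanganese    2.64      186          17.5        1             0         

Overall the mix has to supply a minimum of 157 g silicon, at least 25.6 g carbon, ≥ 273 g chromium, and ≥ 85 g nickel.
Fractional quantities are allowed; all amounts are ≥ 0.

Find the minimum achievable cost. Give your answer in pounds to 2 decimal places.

£6.70

This is a linear program. Let x1 = kg of steel scrap, x2 = kg of scrap grade B, x3 = kg of stainless scrap, x4 = kg of return scrap, x5 = kg of silicomanganese.
Minimize 0.56x1 + 0.63x2 + 2.61x3 + 0.37x4 + 2.64x5 subject to:
  3x1 + 3x2 + 5x3 + 4x4 + 186x5 ≥ 157   (silicon)
  2.6x1 + 3.4x2 + 0.6x3 + 2.9x4 + 17.5x5 ≥ 25.6   (carbon)
  1x1 + 1x2 + 182x3 + 11x4 + 1x5 ≥ 273   (chromium)
  1x1 + 1x2 + 81x3 + 5x4 ≥ 85   (nickel)
  x1, x2, x3, x4, x5 ≥ 0.
The minimum-cost mix takes nothing from steel scrap, scrap grade B — only stainless scrap, return scrap, silicomanganese. The silicon, carbon, chromium requirements are met with equality.
Optimal quantities: stainless scrap = 1.241 kg, return scrap = 4.227 kg, silicomanganese = 0.7198 kg.
Total cost: 2.61·1.241 + 0.37·4.227 + 2.64·0.7198 = 6.7033.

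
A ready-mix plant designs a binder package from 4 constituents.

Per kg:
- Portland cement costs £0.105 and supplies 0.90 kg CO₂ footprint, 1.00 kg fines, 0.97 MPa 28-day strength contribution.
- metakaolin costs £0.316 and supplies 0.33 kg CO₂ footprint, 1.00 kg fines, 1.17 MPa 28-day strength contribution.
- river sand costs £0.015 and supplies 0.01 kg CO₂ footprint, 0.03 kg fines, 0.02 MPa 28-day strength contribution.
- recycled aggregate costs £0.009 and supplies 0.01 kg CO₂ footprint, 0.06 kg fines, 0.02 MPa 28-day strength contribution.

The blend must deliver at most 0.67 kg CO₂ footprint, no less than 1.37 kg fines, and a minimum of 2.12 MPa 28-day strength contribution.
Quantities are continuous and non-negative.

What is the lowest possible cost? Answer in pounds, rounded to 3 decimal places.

Treat it as an LP. Let x1 = kg of Portland cement, x2 = kg of metakaolin, x3 = kg of river sand, x4 = kg of recycled aggregate.
Minimize 0.105x1 + 0.316x2 + 0.015x3 + 0.009x4 subject to:
  0.9x1 + 0.33x2 + 0.01x3 + 0.01x4 ≤ 0.67   (CO₂ footprint)
  1x1 + 1x2 + 0.03x3 + 0.06x4 ≥ 1.37   (fines)
  0.97x1 + 1.17x2 + 0.02x3 + 0.02x4 ≥ 2.12   (28-day strength contribution)
  x1, x2, x3, x4 ≥ 0.
The optimal basis is {Portland cement, metakaolin}; river sand, recycled aggregate drop out. There the CO₂ footprint and 28-day strength contribution constraints are tight.
Solving gives x1 = 0.115, x2 = 1.717.
Cost = 0.105·0.115 + 0.316·1.717 = 0.55465.

£0.555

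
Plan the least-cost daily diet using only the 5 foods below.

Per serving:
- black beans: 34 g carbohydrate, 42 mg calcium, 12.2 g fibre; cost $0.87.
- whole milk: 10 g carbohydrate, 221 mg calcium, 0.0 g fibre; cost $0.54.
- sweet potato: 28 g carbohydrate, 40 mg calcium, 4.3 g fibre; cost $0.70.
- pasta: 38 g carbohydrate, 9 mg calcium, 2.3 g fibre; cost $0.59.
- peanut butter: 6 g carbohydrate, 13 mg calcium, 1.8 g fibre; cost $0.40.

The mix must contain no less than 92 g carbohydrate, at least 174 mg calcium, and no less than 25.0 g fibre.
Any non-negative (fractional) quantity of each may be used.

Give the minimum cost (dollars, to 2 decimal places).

$2.24

Treat it as an LP. Let x1 = servings of black beans, x2 = servings of whole milk, x3 = servings of sweet potato, x4 = servings of pasta, x5 = servings of peanut butter.
Minimize 0.87x1 + 0.54x2 + 0.7x3 + 0.59x4 + 0.4x5 s.t.:
  34x1 + 10x2 + 28x3 + 38x4 + 6x5 ≥ 92   (carbohydrate)
  42x1 + 221x2 + 40x3 + 9x4 + 13x5 ≥ 174   (calcium)
  12.2x1 + 4.3x3 + 2.3x4 + 1.8x5 ≥ 25   (fibre)
  x1, x2, x3, x4, x5 ≥ 0.
The cheapest feasible vertex uses only black beans, whole milk, pasta; sweet potato, peanut butter are not used. There the carbohydrate, calcium, fibre constraints are tight.
That vertex is x1 = 1.94, x2 = 0.395, x4 = 0.5817.
Total cost: 0.87·1.94 + 0.54·0.395 + 0.59·0.5817 = 2.2443.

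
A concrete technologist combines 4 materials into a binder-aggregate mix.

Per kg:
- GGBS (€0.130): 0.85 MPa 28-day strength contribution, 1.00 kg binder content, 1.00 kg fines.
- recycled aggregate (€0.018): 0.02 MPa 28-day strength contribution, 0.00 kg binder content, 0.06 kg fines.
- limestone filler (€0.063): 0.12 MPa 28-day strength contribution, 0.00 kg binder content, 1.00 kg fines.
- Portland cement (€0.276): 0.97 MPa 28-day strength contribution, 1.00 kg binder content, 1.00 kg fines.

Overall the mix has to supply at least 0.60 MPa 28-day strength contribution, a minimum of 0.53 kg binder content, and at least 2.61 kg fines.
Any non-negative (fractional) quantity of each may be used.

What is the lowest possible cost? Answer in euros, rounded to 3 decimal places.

€0.200

Let x1 = kg of GGBS, x2 = kg of recycled aggregate, x3 = kg of limestone filler, x4 = kg of Portland cement.
min 0.13x1 + 0.018x2 + 0.063x3 + 0.276x4 with:
  0.85x1 + 0.02x2 + 0.12x3 + 0.97x4 ≥ 0.6   (28-day strength contribution)
  1x1 + 1x4 ≥ 0.53   (binder content)
  1x1 + 0.06x2 + 1x3 + 1x4 ≥ 2.61   (fines)
  x1, x2, x3, x4 ≥ 0.
The minimum-cost mix takes nothing from recycled aggregate, Portland cement — only GGBS, limestone filler. The binder content and fines requirements are met with equality.
Solving gives x1 = 0.53, x3 = 2.08.
Total cost: 0.13·0.53 + 0.063·2.08 = 0.19994.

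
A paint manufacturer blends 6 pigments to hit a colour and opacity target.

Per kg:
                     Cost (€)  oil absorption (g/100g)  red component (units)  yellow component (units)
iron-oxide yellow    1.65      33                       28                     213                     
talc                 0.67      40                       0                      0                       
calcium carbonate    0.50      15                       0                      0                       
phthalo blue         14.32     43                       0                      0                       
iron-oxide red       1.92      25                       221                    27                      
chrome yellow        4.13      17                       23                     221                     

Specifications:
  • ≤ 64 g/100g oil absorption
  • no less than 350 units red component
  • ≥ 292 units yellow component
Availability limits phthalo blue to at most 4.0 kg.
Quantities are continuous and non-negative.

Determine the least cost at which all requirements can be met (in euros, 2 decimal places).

€6.35

Set it up as a linear program. Let x1 = kg of iron-oxide yellow, x2 = kg of talc, x3 = kg of calcium carbonate, x4 = kg of phthalo blue, x5 = kg of iron-oxide red, x6 = kg of chrome yellow.
Minimise 1.65x1 + 0.67x2 + 0.5x3 + 14.32x4 + 1.92x5 + 4.13x6 with:
  33x1 + 40x2 + 15x3 + 43x4 + 25x5 + 17x6 ≤ 64   (oil absorption)
  28x1 + 221x5 + 23x6 ≥ 350   (red component)
  213x1 + 27x5 + 221x6 ≥ 292   (yellow component)
  x4 ≤ 4
  x1, x2, x3, x4, x5, x6 ≥ 0.
The minimum-cost mix takes nothing from talc, calcium carbonate, phthalo blue — only iron-oxide yellow, iron-oxide red, chrome yellow. There the oil absorption, red component, yellow component constraints are tight.
So iron-oxide yellow = 0.4974 kg, iron-oxide red = 1.452 kg, chrome yellow = 0.6645 kg.
Hence cost = 1.65·0.4974 + 1.92·1.452 + 4.13·0.6645 = €6.3529.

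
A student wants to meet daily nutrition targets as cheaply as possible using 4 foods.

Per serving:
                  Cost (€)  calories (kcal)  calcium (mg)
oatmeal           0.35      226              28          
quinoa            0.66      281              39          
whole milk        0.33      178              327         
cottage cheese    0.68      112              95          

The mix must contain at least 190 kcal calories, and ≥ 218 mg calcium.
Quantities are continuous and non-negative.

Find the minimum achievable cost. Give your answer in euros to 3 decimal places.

Let x1 = servings of oatmeal, x2 = servings of quinoa, x3 = servings of whole milk, x4 = servings of cottage cheese.
Minimise 0.35x1 + 0.66x2 + 0.33x3 + 0.68x4 with:
  226x1 + 281x2 + 178x3 + 112x4 ≥ 190   (calories)
  28x1 + 39x2 + 327x3 + 95x4 ≥ 218   (calcium)
  x1, x2, x3, x4 ≥ 0.
The minimum-cost mix takes nothing from quinoa, cottage cheese — only oatmeal, whole milk. The calories and calcium requirements are met with equality.
That vertex is x1 = 0.3385, x3 = 0.6377.
Total cost: 0.35·0.3385 + 0.33·0.6377 = 0.32892.

€0.329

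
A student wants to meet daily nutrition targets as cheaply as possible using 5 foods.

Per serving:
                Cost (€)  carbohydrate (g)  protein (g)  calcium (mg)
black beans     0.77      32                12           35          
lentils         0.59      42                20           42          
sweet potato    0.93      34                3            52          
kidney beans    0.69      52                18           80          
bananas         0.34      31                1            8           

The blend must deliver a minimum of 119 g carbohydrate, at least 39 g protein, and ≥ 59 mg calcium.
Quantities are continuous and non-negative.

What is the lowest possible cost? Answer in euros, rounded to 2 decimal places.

€1.55

Set it up as a linear program. Let x1 = servings of black beans, x2 = servings of lentils, x3 = servings of sweet potato, x4 = servings of kidney beans, x5 = servings of bananas.
min 0.77x1 + 0.59x2 + 0.93x3 + 0.69x4 + 0.34x5 s.t.:
  32x1 + 42x2 + 34x3 + 52x4 + 31x5 ≥ 119   (carbohydrate)
  12x1 + 20x2 + 3x3 + 18x4 + 1x5 ≥ 39   (protein)
  35x1 + 42x2 + 52x3 + 80x4 + 8x5 ≥ 59   (calcium)
  x1, x2, x3, x4, x5 ≥ 0.
The optimal basis is {lentils, bananas}; black beans, sweet potato, kidney beans drop out. Binding constraints: carbohydrate and protein.
That vertex is x2 = 1.886, x5 = 1.284.
Total cost: 0.59·1.886 + 0.34·1.284 = 1.5493.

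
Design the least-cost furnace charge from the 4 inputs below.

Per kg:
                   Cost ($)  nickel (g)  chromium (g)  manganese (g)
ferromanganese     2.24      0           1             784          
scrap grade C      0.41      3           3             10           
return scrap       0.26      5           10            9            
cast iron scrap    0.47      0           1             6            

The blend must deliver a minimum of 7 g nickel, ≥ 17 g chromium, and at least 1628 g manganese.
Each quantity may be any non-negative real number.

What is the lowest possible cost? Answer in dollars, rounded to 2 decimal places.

$5.00

Set it up as a linear program. Let x1 = kg of ferromanganese, x2 = kg of scrap grade C, x3 = kg of return scrap, x4 = kg of cast iron scrap.
min 2.24x1 + 0.41x2 + 0.26x3 + 0.47x4 s.t.:
  3x2 + 5x3 ≥ 7   (nickel)
  1x1 + 3x2 + 10x3 + 1x4 ≥ 17   (chromium)
  784x1 + 10x2 + 9x3 + 6x4 ≥ 1628   (manganese)
  x1, x2, x3, x4 ≥ 0.
The cheapest feasible vertex uses only ferromanganese, return scrap; scrap grade C, cast iron scrap are not used. The chromium and manganese requirements are met with equality.
Solving gives x1 = 2.059, x3 = 1.494.
Hence cost = 2.24·2.059 + 0.26·1.494 = $5.0006.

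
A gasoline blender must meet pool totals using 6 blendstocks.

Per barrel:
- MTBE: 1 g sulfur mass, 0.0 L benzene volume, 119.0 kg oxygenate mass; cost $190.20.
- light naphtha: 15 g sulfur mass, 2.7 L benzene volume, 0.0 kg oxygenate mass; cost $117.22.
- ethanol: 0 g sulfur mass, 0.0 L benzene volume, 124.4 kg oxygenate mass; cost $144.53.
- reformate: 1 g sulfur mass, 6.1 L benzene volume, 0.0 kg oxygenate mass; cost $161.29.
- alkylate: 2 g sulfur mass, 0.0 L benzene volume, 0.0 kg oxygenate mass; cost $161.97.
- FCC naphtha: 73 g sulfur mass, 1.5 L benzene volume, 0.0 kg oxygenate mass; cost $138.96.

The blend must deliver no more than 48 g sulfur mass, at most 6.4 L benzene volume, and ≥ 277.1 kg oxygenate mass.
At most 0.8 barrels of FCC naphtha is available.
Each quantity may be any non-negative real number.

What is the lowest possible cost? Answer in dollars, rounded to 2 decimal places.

Set it up as a linear program. Let x1 = barrels of MTBE, x2 = barrels of light naphtha, x3 = barrels of ethanol, x4 = barrels of reformate, x5 = barrels of alkylate, x6 = barrels of FCC naphtha.
Minimize 190.2x1 + 117.22x2 + 144.53x3 + 161.29x4 + 161.97x5 + 138.96x6 with:
  1x1 + 15x2 + 1x4 + 2x5 + 73x6 ≤ 48   (sulfur mass)
  2.7x2 + 6.1x4 + 1.5x6 ≤ 6.4   (benzene volume)
  119x1 + 124.4x3 ≥ 277.1   (oxygenate mass)
  x6 ≤ 0.8
  x1, x2, x3, x4, x5, x6 ≥ 0.
The cheapest feasible vertex uses only ethanol; MTBE, light naphtha, reformate, alkylate, FCC naphtha are not used. There the oxygenate mass constraint is tight.
Solving gives x3 = 2.2275.
Objective = 144.53·2.2275 = 321.9406.

$321.94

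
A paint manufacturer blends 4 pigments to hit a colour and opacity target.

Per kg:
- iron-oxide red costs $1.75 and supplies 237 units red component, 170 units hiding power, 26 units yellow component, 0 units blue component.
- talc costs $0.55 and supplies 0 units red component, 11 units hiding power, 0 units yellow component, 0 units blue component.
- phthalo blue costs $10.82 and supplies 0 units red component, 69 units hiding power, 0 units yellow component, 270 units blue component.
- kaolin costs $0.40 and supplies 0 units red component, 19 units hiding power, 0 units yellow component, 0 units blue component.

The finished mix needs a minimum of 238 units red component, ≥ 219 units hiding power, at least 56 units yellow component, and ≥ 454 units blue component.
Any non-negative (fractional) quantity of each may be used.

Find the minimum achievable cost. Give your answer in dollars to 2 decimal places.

Set it up as a linear program. Let x1 = kg of iron-oxide red, x2 = kg of talc, x3 = kg of phthalo blue, x4 = kg of kaolin.
Minimise 1.75x1 + 0.55x2 + 10.82x3 + 0.4x4 with:
  237x1 ≥ 238   (red component)
  170x1 + 11x2 + 69x3 + 19x4 ≥ 219   (hiding power)
  26x1 ≥ 56   (yellow component)
  270x3 ≥ 454   (blue component)
  x1, x2, x3, x4 ≥ 0.
The optimal basis is {iron-oxide red, phthalo blue}; talc, kaolin drop out. There the yellow component and blue component constraints are tight.
Solving gives x1 = 2.154, x3 = 1.681.
Hence cost = 1.75·2.154 + 10.82·1.681 = $21.9579.

$21.96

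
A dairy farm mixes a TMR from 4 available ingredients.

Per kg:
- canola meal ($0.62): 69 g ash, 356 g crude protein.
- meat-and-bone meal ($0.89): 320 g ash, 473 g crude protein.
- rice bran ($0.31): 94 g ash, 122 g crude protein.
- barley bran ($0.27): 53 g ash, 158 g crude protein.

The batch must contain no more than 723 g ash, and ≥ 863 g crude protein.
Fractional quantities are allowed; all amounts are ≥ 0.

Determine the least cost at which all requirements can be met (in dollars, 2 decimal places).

This is a linear program. Let x1 = kg of canola meal, x2 = kg of meat-and-bone meal, x3 = kg of rice bran, x4 = kg of barley bran.
Minimise 0.62x1 + 0.89x2 + 0.31x3 + 0.27x4 s.t.:
  69x1 + 320x2 + 94x3 + 53x4 ≤ 723   (ash)
  356x1 + 473x2 + 122x3 + 158x4 ≥ 863   (crude protein)
  x1, x2, x3, x4 ≥ 0.
At the optimum only barley bran is positive (canola meal, meat-and-bone meal, rice bran = 0). The crude protein requirement is met with equality.
Optimal quantities: barley bran = 5.462 kg.
Objective = 0.27·5.462 = 1.4747.

$1.47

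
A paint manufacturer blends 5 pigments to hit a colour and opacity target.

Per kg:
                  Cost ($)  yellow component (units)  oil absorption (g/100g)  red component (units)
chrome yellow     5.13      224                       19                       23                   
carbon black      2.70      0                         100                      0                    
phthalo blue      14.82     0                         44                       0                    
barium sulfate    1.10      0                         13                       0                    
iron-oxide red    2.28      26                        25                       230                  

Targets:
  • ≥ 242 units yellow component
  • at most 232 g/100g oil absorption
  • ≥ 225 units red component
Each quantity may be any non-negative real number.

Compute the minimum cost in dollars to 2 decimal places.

$7.03

Let x1 = kg of chrome yellow, x2 = kg of carbon black, x3 = kg of phthalo blue, x4 = kg of barium sulfate, x5 = kg of iron-oxide red.
Minimize 5.13x1 + 2.7x2 + 14.82x3 + 1.1x4 + 2.28x5 s.t.:
  224x1 + 26x5 ≥ 242   (yellow component)
  19x1 + 100x2 + 44x3 + 13x4 + 25x5 ≤ 232   (oil absorption)
  23x1 + 230x5 ≥ 225   (red component)
  x1, x2, x3, x4, x5 ≥ 0.
The optimal basis is {chrome yellow, iron-oxide red}; carbon black, phthalo blue, barium sulfate drop out. Binding constraints: yellow component and red component.
That vertex is x1 = 0.9782, x5 = 0.8804.
Objective = 5.13·0.9782 + 2.28·0.8804 = 7.0255.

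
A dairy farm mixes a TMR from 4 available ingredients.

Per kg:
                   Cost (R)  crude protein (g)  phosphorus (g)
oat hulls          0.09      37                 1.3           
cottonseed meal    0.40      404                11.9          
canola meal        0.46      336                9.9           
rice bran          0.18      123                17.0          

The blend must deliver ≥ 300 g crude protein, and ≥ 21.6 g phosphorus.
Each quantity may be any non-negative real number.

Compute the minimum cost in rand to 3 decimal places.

Let x1 = kg of oat hulls, x2 = kg of cottonseed meal, x3 = kg of canola meal, x4 = kg of rice bran.
Minimise 0.09x1 + 0.4x2 + 0.46x3 + 0.18x4 s.t.:
  37x1 + 404x2 + 336x3 + 123x4 ≥ 300   (crude protein)
  1.3x1 + 11.9x2 + 9.9x3 + 17x4 ≥ 21.6   (phosphorus)
  x1, x2, x3, x4 ≥ 0.
At the optimum only cottonseed meal, rice bran are positive (oat hulls, canola meal = 0). There the crude protein and phosphorus constraints are tight.
So cottonseed meal = 0.4521 kg, rice bran = 0.9541 kg.
Objective = 0.4·0.4521 + 0.18·0.9541 = 0.35258.

R0.353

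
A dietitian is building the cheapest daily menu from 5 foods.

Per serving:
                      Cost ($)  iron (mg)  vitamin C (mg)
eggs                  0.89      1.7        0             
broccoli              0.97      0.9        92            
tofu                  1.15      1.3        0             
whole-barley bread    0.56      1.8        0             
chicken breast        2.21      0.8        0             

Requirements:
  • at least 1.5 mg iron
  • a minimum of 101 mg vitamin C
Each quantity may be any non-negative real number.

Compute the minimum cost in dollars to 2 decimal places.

$1.22

Let x1 = servings of eggs, x2 = servings of broccoli, x3 = servings of tofu, x4 = servings of whole-barley bread, x5 = servings of chicken breast.
min 0.89x1 + 0.97x2 + 1.15x3 + 0.56x4 + 2.21x5 s.t.:
  1.7x1 + 0.9x2 + 1.3x3 + 1.8x4 + 0.8x5 ≥ 1.5   (iron)
  92x2 ≥ 101   (vitamin C)
  x1, x2, x3, x4, x5 ≥ 0.
At the optimum only broccoli, whole-barley bread are positive (eggs, tofu, chicken breast = 0). The iron and vitamin C requirements are met with equality.
Optimal quantities: broccoli = 1.098 servings, whole-barley bread = 0.2844 servings.
Total cost: 0.97·1.098 + 0.56·0.2844 = 1.2243.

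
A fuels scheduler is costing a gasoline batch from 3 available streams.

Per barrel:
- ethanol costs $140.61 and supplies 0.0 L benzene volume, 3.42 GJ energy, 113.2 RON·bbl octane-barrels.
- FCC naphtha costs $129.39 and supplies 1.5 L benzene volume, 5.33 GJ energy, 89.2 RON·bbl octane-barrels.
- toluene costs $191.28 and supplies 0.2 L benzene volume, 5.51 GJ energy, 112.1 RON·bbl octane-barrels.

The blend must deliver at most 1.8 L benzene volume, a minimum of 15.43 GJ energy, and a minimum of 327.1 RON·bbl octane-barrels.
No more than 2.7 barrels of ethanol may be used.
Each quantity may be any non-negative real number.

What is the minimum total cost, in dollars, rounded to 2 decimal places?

$495.33

Set it up as a linear program. Let x1 = barrels of ethanol, x2 = barrels of FCC naphtha, x3 = barrels of toluene.
Minimise 140.61x1 + 129.39x2 + 191.28x3 subject to:
  1.5x2 + 0.2x3 ≤ 1.8   (benzene volume)
  3.42x1 + 5.33x2 + 5.51x3 ≥ 15.43   (energy)
  113.2x1 + 89.2x2 + 112.1x3 ≥ 327.1   (octane-barrels)
  x1 ≤ 2.7
  x1, x2, x3 ≥ 0.
The optimal mix uses every input. Binding constraints: benzene volume, energy, octane-barrels.
Solving gives x1 = 0.7522, x2 = 1.0205, x3 = 1.3463.
Total cost: 140.61·0.7522 + 129.39·1.0205 + 191.28·1.3463 = 495.3296.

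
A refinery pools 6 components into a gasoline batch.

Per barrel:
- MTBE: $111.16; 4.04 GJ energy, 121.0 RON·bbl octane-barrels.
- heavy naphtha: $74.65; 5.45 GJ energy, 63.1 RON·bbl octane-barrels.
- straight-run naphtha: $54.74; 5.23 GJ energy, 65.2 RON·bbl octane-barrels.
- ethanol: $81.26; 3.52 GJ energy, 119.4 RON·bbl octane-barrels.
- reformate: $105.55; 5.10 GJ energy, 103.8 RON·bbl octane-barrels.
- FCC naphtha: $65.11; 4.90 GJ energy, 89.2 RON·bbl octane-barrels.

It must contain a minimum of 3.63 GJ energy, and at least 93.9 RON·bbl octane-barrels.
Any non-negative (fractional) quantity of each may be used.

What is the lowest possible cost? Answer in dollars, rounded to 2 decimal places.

$65.58

Treat it as an LP. Let x1 = barrels of MTBE, x2 = barrels of heavy naphtha, x3 = barrels of straight-run naphtha, x4 = barrels of ethanol, x5 = barrels of reformate, x6 = barrels of FCC naphtha.
min 111.16x1 + 74.65x2 + 54.74x3 + 81.26x4 + 105.55x5 + 65.11x6 s.t.:
  4.04x1 + 5.45x2 + 5.23x3 + 3.52x4 + 5.1x5 + 4.9x6 ≥ 3.63   (energy)
  121x1 + 63.1x2 + 65.2x3 + 119.4x4 + 103.8x5 + 89.2x6 ≥ 93.9   (octane-barrels)
  x1, x2, x3, x4, x5, x6 ≥ 0.
The cheapest feasible vertex uses only ethanol, FCC naphtha; MTBE, heavy naphtha, straight-run naphtha, reformate are not used. There the energy and octane-barrels constraints are tight.
So ethanol = 0.5029 barrels, FCC naphtha = 0.3796 barrels.
Objective = 81.26·0.5029 + 65.11·0.3796 = 65.5814.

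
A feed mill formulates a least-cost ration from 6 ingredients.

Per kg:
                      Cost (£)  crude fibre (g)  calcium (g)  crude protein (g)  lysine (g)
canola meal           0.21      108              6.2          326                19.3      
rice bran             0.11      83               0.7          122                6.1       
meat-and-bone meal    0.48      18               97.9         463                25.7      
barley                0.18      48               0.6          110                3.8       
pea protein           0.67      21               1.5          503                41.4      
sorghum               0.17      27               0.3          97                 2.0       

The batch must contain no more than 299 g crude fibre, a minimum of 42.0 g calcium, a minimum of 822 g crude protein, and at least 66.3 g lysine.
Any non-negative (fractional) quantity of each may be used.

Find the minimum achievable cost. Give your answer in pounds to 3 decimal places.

£0.814

Treat it as an LP. Let x1 = kg of canola meal, x2 = kg of rice bran, x3 = kg of meat-and-bone meal, x4 = kg of barley, x5 = kg of pea protein, x6 = kg of sorghum.
Minimise 0.21x1 + 0.11x2 + 0.48x3 + 0.18x4 + 0.67x5 + 0.17x6 s.t.:
  108x1 + 83x2 + 18x3 + 48x4 + 21x5 + 27x6 ≤ 299   (crude fibre)
  6.2x1 + 0.7x2 + 97.9x3 + 0.6x4 + 1.5x5 + 0.3x6 ≥ 42   (calcium)
  326x1 + 122x2 + 463x3 + 110x4 + 503x5 + 97x6 ≥ 822   (crude protein)
  19.3x1 + 6.1x2 + 25.7x3 + 3.8x4 + 41.4x5 + 2x6 ≥ 66.3   (lysine)
  x1, x2, x3, x4, x5, x6 ≥ 0.
The optimal basis is {canola meal, meat-and-bone meal, pea protein}; rice bran, barley, sorghum drop out. The crude fibre, calcium, lysine requirements are met with equality.
That vertex is x1 = 2.689, x3 = 0.2558, x5 = 0.189.
Cost = 0.21·2.689 + 0.48·0.2558 + 0.67·0.189 = 0.81410.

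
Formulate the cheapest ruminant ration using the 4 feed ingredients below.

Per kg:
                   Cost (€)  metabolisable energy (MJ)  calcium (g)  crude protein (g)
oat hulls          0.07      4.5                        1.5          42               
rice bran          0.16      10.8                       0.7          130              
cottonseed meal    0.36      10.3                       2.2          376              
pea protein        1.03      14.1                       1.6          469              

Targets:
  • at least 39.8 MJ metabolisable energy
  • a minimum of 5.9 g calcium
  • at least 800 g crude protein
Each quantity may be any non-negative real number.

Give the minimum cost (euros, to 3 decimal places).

This is a linear program. Let x1 = kg of oat hulls, x2 = kg of rice bran, x3 = kg of cottonseed meal, x4 = kg of pea protein.
Minimise 0.07x1 + 0.16x2 + 0.36x3 + 1.03x4 s.t.:
  4.5x1 + 10.8x2 + 10.3x3 + 14.1x4 ≥ 39.8   (metabolisable energy)
  1.5x1 + 0.7x2 + 2.2x3 + 1.6x4 ≥ 5.9   (calcium)
  42x1 + 130x2 + 376x3 + 469x4 ≥ 800   (crude protein)
  x1, x2, x3, x4 ≥ 0.
The cheapest feasible vertex uses only oat hulls, rice bran, cottonseed meal; pea protein is not used. The metabolisable energy, calcium, crude protein requirements are met with equality.
That vertex is x1 = 1.068, x2 = 1.977, x3 = 1.325.
Total cost: 0.07·1.068 + 0.16·1.977 + 0.36·1.325 = 0.86808.

€0.868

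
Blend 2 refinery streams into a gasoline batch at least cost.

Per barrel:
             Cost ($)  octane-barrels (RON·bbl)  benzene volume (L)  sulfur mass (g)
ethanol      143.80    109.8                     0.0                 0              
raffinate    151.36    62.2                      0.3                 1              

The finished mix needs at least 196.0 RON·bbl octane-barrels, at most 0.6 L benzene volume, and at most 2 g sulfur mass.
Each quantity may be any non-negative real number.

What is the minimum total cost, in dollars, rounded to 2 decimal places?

Let x1 = barrels of ethanol, x2 = barrels of raffinate.
Minimize 143.8x1 + 151.36x2 s.t.:
  109.8x1 + 62.2x2 ≥ 196   (octane-barrels)
  0.3x2 ≤ 0.6   (benzene volume)
  1x2 ≤ 2   (sulfur mass)
  x1, x2 ≥ 0.
The cheapest feasible vertex uses only ethanol; raffinate is not used. The octane-barrels requirement is met with equality.
Solving gives x1 = 1.78506.
Total cost: 143.8·1.78506 = 256.6916.

$256.69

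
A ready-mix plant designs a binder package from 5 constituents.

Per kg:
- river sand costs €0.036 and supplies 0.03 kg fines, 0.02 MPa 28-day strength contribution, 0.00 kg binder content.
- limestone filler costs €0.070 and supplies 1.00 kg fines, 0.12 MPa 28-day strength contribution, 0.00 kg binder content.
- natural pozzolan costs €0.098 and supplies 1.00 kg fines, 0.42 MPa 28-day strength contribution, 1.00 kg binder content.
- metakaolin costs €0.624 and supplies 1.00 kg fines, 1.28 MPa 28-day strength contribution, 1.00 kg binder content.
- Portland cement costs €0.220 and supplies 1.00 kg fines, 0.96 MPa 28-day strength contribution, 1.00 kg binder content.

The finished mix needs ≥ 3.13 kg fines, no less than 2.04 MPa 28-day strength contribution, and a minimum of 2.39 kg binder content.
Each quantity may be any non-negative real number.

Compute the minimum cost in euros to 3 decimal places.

Set it up as a linear program. Let x1 = kg of river sand, x2 = kg of limestone filler, x3 = kg of natural pozzolan, x4 = kg of metakaolin, x5 = kg of Portland cement.
min 0.036x1 + 0.07x2 + 0.098x3 + 0.624x4 + 0.22x5 subject to:
  0.03x1 + 1x2 + 1x3 + 1x4 + 1x5 ≥ 3.13   (fines)
  0.02x1 + 0.12x2 + 0.42x3 + 1.28x4 + 0.96x5 ≥ 2.04   (28-day strength contribution)
  1x3 + 1x4 + 1x5 ≥ 2.39   (binder content)
  x1, x2, x3, x4, x5 ≥ 0.
The optimal basis is {natural pozzolan, Portland cement}; river sand, limestone filler, metakaolin drop out. The fines and 28-day strength contribution requirements are met with equality.
So natural pozzolan = 1.787 kg, Portland cement = 1.343 kg.
Hence cost = 0.098·1.787 + 0.22·1.343 = €0.47059.

€0.471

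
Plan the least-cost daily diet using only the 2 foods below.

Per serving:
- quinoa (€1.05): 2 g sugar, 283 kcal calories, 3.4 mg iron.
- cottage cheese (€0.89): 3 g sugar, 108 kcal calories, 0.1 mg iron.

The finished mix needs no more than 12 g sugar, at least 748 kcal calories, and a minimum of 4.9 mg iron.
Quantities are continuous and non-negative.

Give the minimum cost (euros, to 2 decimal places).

€2.78

Set it up as a linear program. Let x1 = servings of quinoa, x2 = servings of cottage cheese.
Minimise 1.05x1 + 0.89x2 with:
  2x1 + 3x2 ≤ 12   (sugar)
  283x1 + 108x2 ≥ 748   (calories)
  3.4x1 + 0.1x2 ≥ 4.9   (iron)
  x1, x2 ≥ 0.
At the optimum only quinoa is positive (cottage cheese = 0). There the calories constraint is tight.
Optimal quantities: quinoa = 2.643 servings.
Cost = 1.05·2.643 = 2.7752.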